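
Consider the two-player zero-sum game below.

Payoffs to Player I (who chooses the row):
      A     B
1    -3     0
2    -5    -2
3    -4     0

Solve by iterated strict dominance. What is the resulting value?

-3

Column B is strictly dominated by A for Player II (-3<0, -5<-2, -4<0); eliminate B.
Row 2 is strictly dominated by row 1 (-3>-5); eliminate 2.
Row 3 is strictly dominated by row 1 (-3>-4); eliminate 3.
Only (1, A) remains, with payoff -3.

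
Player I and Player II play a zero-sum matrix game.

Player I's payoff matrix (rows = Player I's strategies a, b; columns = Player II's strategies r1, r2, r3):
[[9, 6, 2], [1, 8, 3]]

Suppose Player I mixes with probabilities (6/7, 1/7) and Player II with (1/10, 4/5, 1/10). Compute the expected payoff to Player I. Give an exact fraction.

211/35

Against (1/10, 4/5, 1/10), each row's expected payoff is a: 59/10; b: 34/5.
Taking the (6/7, 1/7)-weighted average: (6/7)·(59/10) + (1/7)·(34/5) = 211/35.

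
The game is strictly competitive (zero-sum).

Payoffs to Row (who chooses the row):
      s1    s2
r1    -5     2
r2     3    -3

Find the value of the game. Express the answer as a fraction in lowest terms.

Row minima are -5 and -3, so Row's maximin is -3; column maxima are 3 and 2, so Column's minimax is 2. These differ, so the equilibrium is in mixed strategies.
Let Row play r1 with probability p. Column is indifferent when −5p + 3(1−p) = 2p − 3(1−p), giving p = 6/13.
Let Column play s1 with probability q. Row is indifferent when −5q + 2(1−q) = 3q − 3(1−q), giving q = 5/13.
The value is -5·(5/13) + (2)·(8/13) = -9/13.

-9/13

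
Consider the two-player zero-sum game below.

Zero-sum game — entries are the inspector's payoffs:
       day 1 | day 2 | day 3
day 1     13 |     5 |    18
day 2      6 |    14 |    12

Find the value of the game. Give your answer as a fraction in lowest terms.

Column day 3 is strictly dominated by day 1 for the inspectee (it gives the inspector more in every row).
The remaining 2×2 game on (day 1, day 2) × (day 1, day 2) has no saddle point. Let the inspector play day 1 with probability p; indifference gives 13p + 6(1−p) = 5p + 14(1−p), so p = 1/2.
Similarly the inspectee's optimal q on day 1 is 9/16, and the value is 13·(9/16) + (5)·(7/16) = 19/2.

19/2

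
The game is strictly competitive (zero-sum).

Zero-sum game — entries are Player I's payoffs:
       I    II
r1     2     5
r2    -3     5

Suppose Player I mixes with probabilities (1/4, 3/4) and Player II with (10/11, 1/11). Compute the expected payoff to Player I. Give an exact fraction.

Against (10/11, 1/11), each row's expected payoff is r1: 25/11; r2: -25/11.
Taking the (1/4, 3/4)-weighted average: (1/4)·(25/11) + (3/4)·(-25/11) = -25/22.

-25/22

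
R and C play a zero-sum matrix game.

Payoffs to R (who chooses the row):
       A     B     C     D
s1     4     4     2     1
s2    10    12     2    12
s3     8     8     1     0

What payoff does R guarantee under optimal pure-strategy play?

2

Row minima: 1, 2, 0 → R's maximin is 2.
Column maxima: 10, 12, 2, 12 → C's minimax is 2.
They coincide at (s2, C), so the value is 2.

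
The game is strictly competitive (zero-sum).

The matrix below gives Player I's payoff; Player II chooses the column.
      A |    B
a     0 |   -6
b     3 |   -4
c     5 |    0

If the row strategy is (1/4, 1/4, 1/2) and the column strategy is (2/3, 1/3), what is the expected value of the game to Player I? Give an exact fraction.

4/3

Against (2/3, 1/3), each row's expected payoff is a: -2; b: 2/3; c: 10/3.
Taking the (1/4, 1/4, 1/2)-weighted average: (1/4)·(-2) + (1/4)·(2/3) + (1/2)·(10/3) = 4/3.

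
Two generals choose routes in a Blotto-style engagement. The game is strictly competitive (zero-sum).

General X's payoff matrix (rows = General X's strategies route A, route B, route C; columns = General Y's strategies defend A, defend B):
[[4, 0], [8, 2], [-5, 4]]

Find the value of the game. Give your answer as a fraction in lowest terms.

14/5

Row route A is strictly dominated by row route B, so General X never plays it.
The remaining 2×2 game on (route B, route C) × (defend A, defend B) has no saddle point. Let General X play route B with probability p; indifference gives 8p − 5(1−p) = 2p + 4(1−p), so p = 3/5.
Similarly General Y's optimal q on defend A is 2/15, and the value is 8·(2/15) + (2)·(13/15) = 14/5.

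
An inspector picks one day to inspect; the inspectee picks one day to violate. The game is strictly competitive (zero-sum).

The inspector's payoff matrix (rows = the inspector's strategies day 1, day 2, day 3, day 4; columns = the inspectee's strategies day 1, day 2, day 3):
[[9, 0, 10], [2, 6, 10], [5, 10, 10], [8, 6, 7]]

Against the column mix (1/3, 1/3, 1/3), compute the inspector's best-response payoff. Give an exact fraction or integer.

day 1: (9)·(1/3) + (0)·(1/3) + (10)·(1/3) = 19/3.
day 2: (2)·(1/3) + (6)·(1/3) + (10)·(1/3) = 6.
day 3: (5)·(1/3) + (10)·(1/3) + (10)·(1/3) = 25/3.
day 4: (8)·(1/3) + (6)·(1/3) + (7)·(1/3) = 7.
The best pure response is day 3 with expected payoff 25/3.

25/3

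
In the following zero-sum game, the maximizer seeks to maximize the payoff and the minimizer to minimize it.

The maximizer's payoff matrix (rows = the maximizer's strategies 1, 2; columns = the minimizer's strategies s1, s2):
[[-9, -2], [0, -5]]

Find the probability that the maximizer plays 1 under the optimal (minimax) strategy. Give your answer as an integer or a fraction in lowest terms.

Row minima are -9 and -5, so the maximizer's maximin is -5; column maxima are 0 and -2, so the minimizer's minimax is -2. These differ, so the equilibrium is in mixed strategies.
Let the maximizer play 1 with probability p. The minimizer is indifferent when −9p = −2p − 5(1−p), giving p = 5/12.

5/12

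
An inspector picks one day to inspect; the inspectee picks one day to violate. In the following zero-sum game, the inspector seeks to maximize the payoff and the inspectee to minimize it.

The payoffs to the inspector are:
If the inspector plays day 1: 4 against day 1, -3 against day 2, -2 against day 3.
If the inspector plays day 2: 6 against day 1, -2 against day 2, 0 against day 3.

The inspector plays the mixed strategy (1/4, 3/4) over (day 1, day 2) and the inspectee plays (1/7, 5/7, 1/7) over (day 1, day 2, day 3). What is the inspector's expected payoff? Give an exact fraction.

Against (1/7, 5/7, 1/7), each row's expected payoff is day 1: -13/7; day 2: -4/7.
Taking the (1/4, 3/4)-weighted average: (1/4)·(-13/7) + (3/4)·(-4/7) = -25/28.

-25/28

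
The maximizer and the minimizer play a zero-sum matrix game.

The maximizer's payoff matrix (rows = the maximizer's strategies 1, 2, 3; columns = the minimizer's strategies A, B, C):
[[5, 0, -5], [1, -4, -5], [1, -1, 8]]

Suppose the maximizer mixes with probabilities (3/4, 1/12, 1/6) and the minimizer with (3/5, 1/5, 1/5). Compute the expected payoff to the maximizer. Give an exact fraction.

26/15

Against (3/5, 1/5, 1/5), each row's expected payoff is 1: 2; 2: -6/5; 3: 2.
Taking the (3/4, 1/12, 1/6)-weighted average: (3/4)·(2) + (1/12)·(-6/5) + (1/6)·(2) = 26/15.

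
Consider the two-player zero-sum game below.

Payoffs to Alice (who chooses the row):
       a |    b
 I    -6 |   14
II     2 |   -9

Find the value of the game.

-26/31

Row minima are -6 and -9, so Alice's maximin is -6; column maxima are 2 and 14, so Bob's minimax is 2. These differ, so the equilibrium is in mixed strategies.
Let Alice play I with probability p. Bob is indifferent when −6p + 2(1−p) = 14p − 9(1−p), giving p = 11/31.
Let Bob play a with probability q. Alice is indifferent when −6q + 14(1−q) = 2q − 9(1−q), giving q = 23/31.
The value is -6·(23/31) + (14)·(8/31) = -26/31.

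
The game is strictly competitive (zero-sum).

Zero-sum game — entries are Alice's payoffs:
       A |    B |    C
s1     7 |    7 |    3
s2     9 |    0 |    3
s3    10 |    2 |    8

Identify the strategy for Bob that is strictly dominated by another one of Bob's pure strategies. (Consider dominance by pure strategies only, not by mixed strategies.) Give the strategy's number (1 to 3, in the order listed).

Bob prefers columns that give Alice less. Compare A with C: 3 < 7, 3 < 9, 8 < 10.
So C strictly dominates A for Bob; A is strictly dominated.

1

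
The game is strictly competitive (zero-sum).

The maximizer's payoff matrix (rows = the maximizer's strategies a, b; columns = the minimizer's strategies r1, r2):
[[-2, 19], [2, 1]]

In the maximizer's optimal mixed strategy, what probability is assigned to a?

Row minima are -2 and 1, so the maximizer's maximin is 1; column maxima are 2 and 19, so the minimizer's minimax is 2. These differ, so the equilibrium is in mixed strategies.
Let the maximizer play a with probability p. The minimizer is indifferent when −2p + 2(1−p) = 19p + (1−p), giving p = 1/22.

1/22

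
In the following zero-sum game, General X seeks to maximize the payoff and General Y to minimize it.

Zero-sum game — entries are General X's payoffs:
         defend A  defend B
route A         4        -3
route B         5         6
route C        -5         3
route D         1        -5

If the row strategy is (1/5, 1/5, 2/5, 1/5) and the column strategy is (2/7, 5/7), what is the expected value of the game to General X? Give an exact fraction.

Against (2/7, 5/7), each row's expected payoff is route A: -1; route B: 40/7; route C: 5/7; route D: -23/7.
Taking the (1/5, 1/5, 2/5, 1/5)-weighted average: (1/5)·(-1) + (1/5)·(40/7) + (2/5)·(5/7) + (1/5)·(-23/7) = 4/7.

4/7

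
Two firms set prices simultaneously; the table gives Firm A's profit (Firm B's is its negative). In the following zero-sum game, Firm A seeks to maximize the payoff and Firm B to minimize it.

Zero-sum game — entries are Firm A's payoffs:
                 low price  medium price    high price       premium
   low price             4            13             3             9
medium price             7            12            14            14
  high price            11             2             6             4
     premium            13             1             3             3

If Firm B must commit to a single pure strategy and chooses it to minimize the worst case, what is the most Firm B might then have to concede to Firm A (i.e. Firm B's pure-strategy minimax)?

13

The worst case (largest entry) in each column is low price: 13, medium price: 13, high price: 14, premium: 14.
The best (smallest) of these is 13.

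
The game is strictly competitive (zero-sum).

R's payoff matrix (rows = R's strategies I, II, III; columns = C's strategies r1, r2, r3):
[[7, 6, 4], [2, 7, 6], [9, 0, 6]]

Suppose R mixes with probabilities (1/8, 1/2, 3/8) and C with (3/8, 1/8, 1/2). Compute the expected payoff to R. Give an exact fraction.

Against (3/8, 1/8, 1/2), each row's expected payoff is I: 43/8; II: 37/8; III: 51/8.
Taking the (1/8, 1/2, 3/8)-weighted average: (1/8)·(43/8) + (1/2)·(37/8) + (3/8)·(51/8) = 43/8.

43/8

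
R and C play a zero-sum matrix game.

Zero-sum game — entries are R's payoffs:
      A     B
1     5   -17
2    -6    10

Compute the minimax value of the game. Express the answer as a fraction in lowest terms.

-26/19

Row minima are -17 and -6, so R's maximin is -6; column maxima are 5 and 10, so C's minimax is 5. These differ, so the equilibrium is in mixed strategies.
Let R play 1 with probability p. C is indifferent when 5p − 6(1−p) = −17p + 10(1−p), giving p = 8/19.
Let C play A with probability q. R is indifferent when 5q − 17(1−q) = −6q + 10(1−q), giving q = 27/38.
The value is 5·(27/38) + (-17)·(11/38) = -26/19.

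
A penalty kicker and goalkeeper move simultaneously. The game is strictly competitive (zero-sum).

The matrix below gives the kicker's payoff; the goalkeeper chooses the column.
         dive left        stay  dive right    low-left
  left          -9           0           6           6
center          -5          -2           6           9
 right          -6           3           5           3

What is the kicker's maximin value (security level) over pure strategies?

-5

The worst-case payoff for each row is left: -9, center: -5, right: -6.
The best of these is -5.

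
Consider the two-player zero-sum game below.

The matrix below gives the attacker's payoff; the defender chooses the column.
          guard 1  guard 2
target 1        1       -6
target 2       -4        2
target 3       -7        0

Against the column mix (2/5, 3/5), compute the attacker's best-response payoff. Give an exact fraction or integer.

-2/5

target 1: (1)·(2/5) + (-6)·(3/5) = -16/5.
target 2: (-4)·(2/5) + (2)·(3/5) = -2/5.
target 3: (-7)·(2/5) + (0)·(3/5) = -14/5.
The best pure response is target 2 with expected payoff -2/5.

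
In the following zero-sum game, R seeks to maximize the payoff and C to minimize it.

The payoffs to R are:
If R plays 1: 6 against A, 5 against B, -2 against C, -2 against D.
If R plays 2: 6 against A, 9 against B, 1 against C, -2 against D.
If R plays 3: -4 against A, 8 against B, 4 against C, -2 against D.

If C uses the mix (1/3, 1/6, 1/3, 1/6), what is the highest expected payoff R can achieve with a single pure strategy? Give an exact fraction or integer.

1: (6)·(1/3) + (5)·(1/6) + (-2)·(1/3) + (-2)·(1/6) = 11/6.
2: (6)·(1/3) + (9)·(1/6) + (1)·(1/3) + (-2)·(1/6) = 7/2.
3: (-4)·(1/3) + (8)·(1/6) + (4)·(1/3) + (-2)·(1/6) = 1.
The best pure response is 2 with expected payoff 7/2.

7/2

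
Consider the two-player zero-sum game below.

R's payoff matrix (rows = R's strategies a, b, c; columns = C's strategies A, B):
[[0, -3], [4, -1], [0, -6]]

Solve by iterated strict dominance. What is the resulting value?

Column A is strictly dominated by B for C (-3<0, -1<4, -6<0); eliminate A.
Row a is strictly dominated by row b (-1>-3); eliminate a.
Row c is strictly dominated by row b (-1>-6); eliminate c.
Only (b, B) remains, with payoff -1.

-1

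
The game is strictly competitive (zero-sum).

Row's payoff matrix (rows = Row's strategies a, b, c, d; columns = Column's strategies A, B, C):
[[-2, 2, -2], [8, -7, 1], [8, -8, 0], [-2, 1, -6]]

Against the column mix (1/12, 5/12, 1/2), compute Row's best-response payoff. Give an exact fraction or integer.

-1/3

a: (-2)·(1/12) + (2)·(5/12) + (-2)·(1/2) = -1/3.
b: (8)·(1/12) + (-7)·(5/12) + (1)·(1/2) = -7/4.
c: (8)·(1/12) + (-8)·(5/12) + (0)·(1/2) = -8/3.
d: (-2)·(1/12) + (1)·(5/12) + (-6)·(1/2) = -11/4.
The best pure response is a with expected payoff -1/3.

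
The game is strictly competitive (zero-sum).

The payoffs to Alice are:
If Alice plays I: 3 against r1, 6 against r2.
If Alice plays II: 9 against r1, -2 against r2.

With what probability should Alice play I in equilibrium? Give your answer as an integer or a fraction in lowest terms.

Row minima are 3 and -2, so Alice's maximin is 3; column maxima are 9 and 6, so Bob's minimax is 6. These differ, so the equilibrium is in mixed strategies.
Let Alice play I with probability p. Bob is indifferent when 3p + 9(1−p) = 6p − 2(1−p), giving p = 11/14.

11/14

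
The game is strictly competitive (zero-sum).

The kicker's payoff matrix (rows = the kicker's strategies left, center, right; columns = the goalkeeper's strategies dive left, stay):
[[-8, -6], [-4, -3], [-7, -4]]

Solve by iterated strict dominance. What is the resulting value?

Row left is strictly dominated by row center (-4>-8, -3>-6); eliminate left.
Row right is strictly dominated by row center (-4>-7, -3>-4); eliminate right.
Column stay is strictly dominated by dive left for the goalkeeper (-4<-3); eliminate stay.
Only (center, dive left) remains, with payoff -4.

-4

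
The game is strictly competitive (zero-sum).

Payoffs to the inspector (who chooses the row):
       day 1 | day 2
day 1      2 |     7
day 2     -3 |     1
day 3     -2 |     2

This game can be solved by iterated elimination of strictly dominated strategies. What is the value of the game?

Column day 2 is strictly dominated by day 1 for the inspectee (2<7, -3<1, -2<2); eliminate day 2.
Row day 3 is strictly dominated by row day 1 (2>-2); eliminate day 3.
Row day 2 is strictly dominated by row day 1 (2>-3); eliminate day 2.
Only (day 1, day 1) remains, with payoff 2.

2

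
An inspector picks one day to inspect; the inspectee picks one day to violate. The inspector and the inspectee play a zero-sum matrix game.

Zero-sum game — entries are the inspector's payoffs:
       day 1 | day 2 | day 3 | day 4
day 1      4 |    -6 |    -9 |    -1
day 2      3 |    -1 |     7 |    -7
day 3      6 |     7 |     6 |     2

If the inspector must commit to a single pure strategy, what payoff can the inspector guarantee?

2

The worst-case payoff for each row is day 1: -9, day 2: -7, day 3: 2.
The best of these is 2.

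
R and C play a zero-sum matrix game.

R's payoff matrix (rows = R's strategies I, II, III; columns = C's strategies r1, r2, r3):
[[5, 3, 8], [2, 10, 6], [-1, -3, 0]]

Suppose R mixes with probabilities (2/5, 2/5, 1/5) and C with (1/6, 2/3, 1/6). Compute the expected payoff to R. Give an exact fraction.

133/30

Against (1/6, 2/3, 1/6), each row's expected payoff is I: 25/6; II: 8; III: -13/6.
Taking the (2/5, 2/5, 1/5)-weighted average: (2/5)·(25/6) + (2/5)·(8) + (1/5)·(-13/6) = 133/30.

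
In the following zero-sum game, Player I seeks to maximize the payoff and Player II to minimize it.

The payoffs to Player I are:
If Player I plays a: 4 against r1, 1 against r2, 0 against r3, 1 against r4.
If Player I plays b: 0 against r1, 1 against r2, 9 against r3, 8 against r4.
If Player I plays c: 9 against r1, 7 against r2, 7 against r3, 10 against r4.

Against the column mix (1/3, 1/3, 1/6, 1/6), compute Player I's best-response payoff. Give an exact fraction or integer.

a: (4)·(1/3) + (1)·(1/3) + (0)·(1/6) + (1)·(1/6) = 11/6.
b: (0)·(1/3) + (1)·(1/3) + (9)·(1/6) + (8)·(1/6) = 19/6.
c: (9)·(1/3) + (7)·(1/3) + (7)·(1/6) + (10)·(1/6) = 49/6.
The best pure response is c with expected payoff 49/6.

49/6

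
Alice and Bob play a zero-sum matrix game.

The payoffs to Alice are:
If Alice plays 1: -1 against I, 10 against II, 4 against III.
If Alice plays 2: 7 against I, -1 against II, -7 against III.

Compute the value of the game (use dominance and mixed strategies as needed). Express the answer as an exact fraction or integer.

21/19

Column II is strictly dominated by III for Bob (it gives Alice more in every row).
The remaining 2×2 game on (1, 2) × (I, III) has no saddle point. Let Alice play 1 with probability p; indifference gives −p + 7(1−p) = 4p − 7(1−p), so p = 14/19.
Similarly Bob's optimal q on I is 11/19, and the value is -1·(11/19) + (4)·(8/19) = 21/19.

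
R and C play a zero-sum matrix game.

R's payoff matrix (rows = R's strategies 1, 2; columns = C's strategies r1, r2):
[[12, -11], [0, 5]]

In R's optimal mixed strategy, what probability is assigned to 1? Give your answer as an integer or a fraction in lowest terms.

5/28

Row minima are -11 and 0, so R's maximin is 0; column maxima are 12 and 5, so C's minimax is 5. These differ, so the equilibrium is in mixed strategies.
Let R play 1 with probability p. C is indifferent when 12p = −11p + 5(1−p), giving p = 5/28.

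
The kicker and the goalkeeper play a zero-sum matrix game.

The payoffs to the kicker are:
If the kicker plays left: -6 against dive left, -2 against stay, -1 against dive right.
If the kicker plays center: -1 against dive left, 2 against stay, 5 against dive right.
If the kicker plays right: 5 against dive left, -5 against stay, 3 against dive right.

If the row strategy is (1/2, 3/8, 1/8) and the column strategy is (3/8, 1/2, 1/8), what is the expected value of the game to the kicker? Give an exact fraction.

Against (3/8, 1/2, 1/8), each row's expected payoff is left: -27/8; center: 5/4; right: -1/4.
Taking the (1/2, 3/8, 1/8)-weighted average: (1/2)·(-27/8) + (3/8)·(5/4) + (1/8)·(-1/4) = -5/4.

-5/4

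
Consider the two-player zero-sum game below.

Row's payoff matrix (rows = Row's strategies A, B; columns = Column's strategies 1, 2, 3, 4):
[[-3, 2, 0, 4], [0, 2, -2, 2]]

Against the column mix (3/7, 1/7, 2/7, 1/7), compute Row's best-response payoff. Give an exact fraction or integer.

A: (-3)·(3/7) + (2)·(1/7) + (0)·(2/7) + (4)·(1/7) = -3/7.
B: (0)·(3/7) + (2)·(1/7) + (-2)·(2/7) + (2)·(1/7) = 0.
The best pure response is B with expected payoff 0.

0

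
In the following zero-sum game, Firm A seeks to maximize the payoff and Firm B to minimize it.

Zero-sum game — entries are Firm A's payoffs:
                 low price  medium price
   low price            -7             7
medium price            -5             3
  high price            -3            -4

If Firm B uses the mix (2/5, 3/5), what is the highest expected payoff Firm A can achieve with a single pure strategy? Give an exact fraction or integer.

7/5

low price: (-7)·(2/5) + (7)·(3/5) = 7/5.
medium price: (-5)·(2/5) + (3)·(3/5) = -1/5.
high price: (-3)·(2/5) + (-4)·(3/5) = -18/5.
The best pure response is low price with expected payoff 7/5.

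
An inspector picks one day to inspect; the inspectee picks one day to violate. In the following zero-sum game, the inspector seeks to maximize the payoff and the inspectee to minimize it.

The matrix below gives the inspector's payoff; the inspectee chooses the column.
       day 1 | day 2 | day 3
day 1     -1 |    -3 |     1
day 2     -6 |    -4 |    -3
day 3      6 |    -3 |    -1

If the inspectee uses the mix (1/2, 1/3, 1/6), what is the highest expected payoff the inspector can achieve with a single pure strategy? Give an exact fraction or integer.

day 1: (-1)·(1/2) + (-3)·(1/3) + (1)·(1/6) = -4/3.
day 2: (-6)·(1/2) + (-4)·(1/3) + (-3)·(1/6) = -29/6.
day 3: (6)·(1/2) + (-3)·(1/3) + (-1)·(1/6) = 11/6.
The best pure response is day 3 with expected payoff 11/6.

11/6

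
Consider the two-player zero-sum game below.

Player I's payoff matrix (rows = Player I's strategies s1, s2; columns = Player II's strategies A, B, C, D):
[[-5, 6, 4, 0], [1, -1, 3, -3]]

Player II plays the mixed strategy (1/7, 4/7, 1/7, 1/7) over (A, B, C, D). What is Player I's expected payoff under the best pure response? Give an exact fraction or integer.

s1: (-5)·(1/7) + (6)·(4/7) + (4)·(1/7) + (0)·(1/7) = 23/7.
s2: (1)·(1/7) + (-1)·(4/7) + (3)·(1/7) + (-3)·(1/7) = -3/7.
The best pure response is s1 with expected payoff 23/7.

23/7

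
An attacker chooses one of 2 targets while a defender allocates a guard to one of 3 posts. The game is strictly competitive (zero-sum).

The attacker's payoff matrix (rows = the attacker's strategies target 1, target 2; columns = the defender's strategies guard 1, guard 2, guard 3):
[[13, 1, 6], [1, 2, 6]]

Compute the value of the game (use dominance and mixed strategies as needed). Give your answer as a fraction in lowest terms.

Column guard 3 is strictly dominated by guard 2 for the defender (it gives the attacker more in every row).
The remaining 2×2 game on (target 1, target 2) × (guard 1, guard 2) has no saddle point. Let the attacker play target 1 with probability p; indifference gives 13p + (1−p) = p + 2(1−p), so p = 1/13.
Similarly the defender's optimal q on guard 1 is 1/13, and the value is 13·(1/13) + (1)·(12/13) = 25/13.

25/13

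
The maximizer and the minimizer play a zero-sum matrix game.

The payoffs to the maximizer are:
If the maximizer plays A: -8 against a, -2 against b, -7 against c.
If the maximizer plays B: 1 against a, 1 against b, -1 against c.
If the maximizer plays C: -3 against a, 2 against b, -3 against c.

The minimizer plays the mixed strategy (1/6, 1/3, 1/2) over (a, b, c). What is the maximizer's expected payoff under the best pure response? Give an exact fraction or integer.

0

A: (-8)·(1/6) + (-2)·(1/3) + (-7)·(1/2) = -11/2.
B: (1)·(1/6) + (1)·(1/3) + (-1)·(1/2) = 0.
C: (-3)·(1/6) + (2)·(1/3) + (-3)·(1/2) = -4/3.
The best pure response is B with expected payoff 0.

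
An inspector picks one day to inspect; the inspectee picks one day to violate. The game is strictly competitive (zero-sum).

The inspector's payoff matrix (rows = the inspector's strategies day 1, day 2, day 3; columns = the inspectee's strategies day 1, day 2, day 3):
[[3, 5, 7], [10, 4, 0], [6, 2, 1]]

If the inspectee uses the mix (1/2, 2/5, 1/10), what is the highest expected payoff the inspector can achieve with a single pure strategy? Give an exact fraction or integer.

33/5

day 1: (3)·(1/2) + (5)·(2/5) + (7)·(1/10) = 21/5.
day 2: (10)·(1/2) + (4)·(2/5) + (0)·(1/10) = 33/5.
day 3: (6)·(1/2) + (2)·(2/5) + (1)·(1/10) = 39/10.
The best pure response is day 2 with expected payoff 33/5.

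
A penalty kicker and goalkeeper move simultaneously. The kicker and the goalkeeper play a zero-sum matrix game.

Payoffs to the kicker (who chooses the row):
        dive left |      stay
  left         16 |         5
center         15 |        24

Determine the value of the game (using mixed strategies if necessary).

Row minima are 5 and 15, so the kicker's maximin is 15; column maxima are 16 and 24, so the goalkeeper's minimax is 16. These differ, so the equilibrium is in mixed strategies.
Let the kicker play left with probability p. The goalkeeper is indifferent when 16p + 15(1−p) = 5p + 24(1−p), giving p = 9/20.
Let the goalkeeper play dive left with probability q. The kicker is indifferent when 16q + 5(1−q) = 15q + 24(1−q), giving q = 19/20.
The value is 16·(19/20) + (5)·(1/20) = 309/20.

309/20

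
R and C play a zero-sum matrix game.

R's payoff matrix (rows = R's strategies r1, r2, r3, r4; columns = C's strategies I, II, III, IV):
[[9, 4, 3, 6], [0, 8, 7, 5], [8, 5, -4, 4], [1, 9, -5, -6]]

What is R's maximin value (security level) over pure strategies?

3

The worst-case payoff for each row is r1: 3, r2: 0, r3: -4, r4: -6.
The best of these is 3.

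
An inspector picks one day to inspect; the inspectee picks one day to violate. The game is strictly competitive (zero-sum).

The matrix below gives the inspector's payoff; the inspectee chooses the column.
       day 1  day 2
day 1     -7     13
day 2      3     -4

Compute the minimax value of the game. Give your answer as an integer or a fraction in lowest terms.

Row minima are -7 and -4, so the inspector's maximin is -4; column maxima are 3 and 13, so the inspectee's minimax is 3. These differ, so the equilibrium is in mixed strategies.
Let the inspector play day 1 with probability p. The inspectee is indifferent when −7p + 3(1−p) = 13p − 4(1−p), giving p = 7/27.
Let the inspectee play day 1 with probability q. The inspector is indifferent when −7q + 13(1−q) = 3q − 4(1−q), giving q = 17/27.
The value is -7·(17/27) + (13)·(10/27) = 11/27.

11/27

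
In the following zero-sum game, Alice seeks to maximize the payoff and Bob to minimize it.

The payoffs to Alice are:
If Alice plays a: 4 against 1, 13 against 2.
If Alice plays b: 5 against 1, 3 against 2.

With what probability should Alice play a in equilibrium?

2/11

Row minima are 4 and 3, so Alice's maximin is 4; column maxima are 5 and 13, so Bob's minimax is 5. These differ, so the equilibrium is in mixed strategies.
Let Alice play a with probability p. Bob is indifferent when 4p + 5(1−p) = 13p + 3(1−p), giving p = 2/11.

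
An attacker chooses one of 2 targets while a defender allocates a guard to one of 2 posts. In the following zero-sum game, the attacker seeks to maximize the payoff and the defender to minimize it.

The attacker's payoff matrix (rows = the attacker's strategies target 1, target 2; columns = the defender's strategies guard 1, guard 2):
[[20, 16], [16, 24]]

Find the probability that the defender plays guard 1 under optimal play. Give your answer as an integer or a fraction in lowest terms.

2/3

Row minima are 16 and 16, so the attacker's maximin is 16; column maxima are 20 and 24, so the defender's minimax is 20. These differ, so the equilibrium is in mixed strategies.
Let the defender play guard 1 with probability q. The attacker is indifferent when 20q + 16(1−q) = 16q + 24(1−q), giving q = 2/3.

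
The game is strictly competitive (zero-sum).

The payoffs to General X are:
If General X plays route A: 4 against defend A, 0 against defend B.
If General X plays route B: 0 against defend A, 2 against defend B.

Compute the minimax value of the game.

Row minima are 0 and 0, so General X's maximin is 0; column maxima are 4 and 2, so General Y's minimax is 2. These differ, so the equilibrium is in mixed strategies.
Let General X play route A with probability p. General Y is indifferent when 4p = 2(1−p), giving p = 1/3.
Let General Y play defend A with probability q. General X is indifferent when 4q = 2(1−q), giving q = 1/3.
The value is 4·(1/3) + (0)·(2/3) = 4/3.

4/3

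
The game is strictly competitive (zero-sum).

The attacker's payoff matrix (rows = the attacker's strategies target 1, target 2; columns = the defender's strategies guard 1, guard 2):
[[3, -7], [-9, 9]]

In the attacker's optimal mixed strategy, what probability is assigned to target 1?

9/14

Row minima are -7 and -9, so the attacker's maximin is -7; column maxima are 3 and 9, so the defender's minimax is 3. These differ, so the equilibrium is in mixed strategies.
Let the attacker play target 1 with probability p. The defender is indifferent when 3p − 9(1−p) = −7p + 9(1−p), giving p = 9/14.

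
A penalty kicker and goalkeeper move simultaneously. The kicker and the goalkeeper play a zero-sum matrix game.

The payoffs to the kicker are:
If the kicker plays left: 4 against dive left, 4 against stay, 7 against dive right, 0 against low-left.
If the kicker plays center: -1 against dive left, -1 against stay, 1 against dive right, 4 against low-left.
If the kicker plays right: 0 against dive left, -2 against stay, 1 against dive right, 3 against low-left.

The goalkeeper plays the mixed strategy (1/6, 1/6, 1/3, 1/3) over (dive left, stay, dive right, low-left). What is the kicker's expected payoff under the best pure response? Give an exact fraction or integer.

left: (4)·(1/6) + (4)·(1/6) + (7)·(1/3) + (0)·(1/3) = 11/3.
center: (-1)·(1/6) + (-1)·(1/6) + (1)·(1/3) + (4)·(1/3) = 4/3.
right: (0)·(1/6) + (-2)·(1/6) + (1)·(1/3) + (3)·(1/3) = 1.
The best pure response is left with expected payoff 11/3.

11/3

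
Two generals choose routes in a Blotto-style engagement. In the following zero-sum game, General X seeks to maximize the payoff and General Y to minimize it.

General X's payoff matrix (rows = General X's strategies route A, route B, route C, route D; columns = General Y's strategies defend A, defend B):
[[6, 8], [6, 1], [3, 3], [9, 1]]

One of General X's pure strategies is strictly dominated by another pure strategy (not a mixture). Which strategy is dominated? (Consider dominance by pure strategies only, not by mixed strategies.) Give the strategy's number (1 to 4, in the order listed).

Compare route C with route A: 6 > 3, 8 > 3.
So route A strictly dominates route C for General X; route C is strictly dominated.

3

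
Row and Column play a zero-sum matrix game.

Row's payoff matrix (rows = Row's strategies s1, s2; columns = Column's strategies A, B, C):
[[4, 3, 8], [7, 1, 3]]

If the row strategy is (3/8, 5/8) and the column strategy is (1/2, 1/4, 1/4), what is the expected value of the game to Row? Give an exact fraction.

147/32

Against (1/2, 1/4, 1/4), each row's expected payoff is s1: 19/4; s2: 9/2.
Taking the (3/8, 5/8)-weighted average: (3/8)·(19/4) + (5/8)·(9/2) = 147/32.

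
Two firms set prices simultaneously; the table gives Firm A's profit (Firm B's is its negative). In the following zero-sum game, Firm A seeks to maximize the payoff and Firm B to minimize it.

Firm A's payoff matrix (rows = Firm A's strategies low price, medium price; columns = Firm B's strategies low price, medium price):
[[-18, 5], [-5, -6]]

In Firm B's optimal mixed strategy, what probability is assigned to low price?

Row minima are -18 and -6, so Firm A's maximin is -6; column maxima are -5 and 5, so Firm B's minimax is -5. These differ, so the equilibrium is in mixed strategies.
Let Firm B play low price with probability q. Firm A is indifferent when −18q + 5(1−q) = −5q − 6(1−q), giving q = 11/24.

11/24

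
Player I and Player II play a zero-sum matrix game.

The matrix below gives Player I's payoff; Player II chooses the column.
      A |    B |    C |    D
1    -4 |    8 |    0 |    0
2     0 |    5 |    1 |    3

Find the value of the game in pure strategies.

Row minima: -4, 0 → Player I's maximin is 0.
Column maxima: 0, 8, 1, 3 → Player II's minimax is 0.
They coincide at (2, A), so the value is 0.

0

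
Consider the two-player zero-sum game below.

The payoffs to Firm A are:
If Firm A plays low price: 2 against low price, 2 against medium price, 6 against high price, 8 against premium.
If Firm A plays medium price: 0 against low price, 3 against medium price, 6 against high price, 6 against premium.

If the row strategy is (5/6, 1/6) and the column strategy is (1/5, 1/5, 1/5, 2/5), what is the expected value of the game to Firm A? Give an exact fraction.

Against (1/5, 1/5, 1/5, 2/5), each row's expected payoff is low price: 26/5; medium price: 21/5.
Taking the (5/6, 1/6)-weighted average: (5/6)·(26/5) + (1/6)·(21/5) = 151/30.

151/30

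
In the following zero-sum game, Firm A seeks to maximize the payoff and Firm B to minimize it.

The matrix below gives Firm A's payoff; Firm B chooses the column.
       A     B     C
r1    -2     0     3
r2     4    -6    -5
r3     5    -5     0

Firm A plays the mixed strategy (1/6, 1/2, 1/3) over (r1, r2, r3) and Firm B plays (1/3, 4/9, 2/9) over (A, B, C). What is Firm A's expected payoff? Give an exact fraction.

Against (1/3, 4/9, 2/9), each row's expected payoff is r1: 0; r2: -22/9; r3: -5/9.
Taking the (1/6, 1/2, 1/3)-weighted average: (1/6)·(0) + (1/2)·(-22/9) + (1/3)·(-5/9) = -38/27.

-38/27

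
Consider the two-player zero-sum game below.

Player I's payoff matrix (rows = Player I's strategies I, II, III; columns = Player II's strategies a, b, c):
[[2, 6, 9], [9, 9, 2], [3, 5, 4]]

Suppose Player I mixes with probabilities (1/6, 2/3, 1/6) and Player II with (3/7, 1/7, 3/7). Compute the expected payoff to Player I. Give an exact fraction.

233/42

Against (3/7, 1/7, 3/7), each row's expected payoff is I: 39/7; II: 6; III: 26/7.
Taking the (1/6, 2/3, 1/6)-weighted average: (1/6)·(39/7) + (2/3)·(6) + (1/6)·(26/7) = 233/42.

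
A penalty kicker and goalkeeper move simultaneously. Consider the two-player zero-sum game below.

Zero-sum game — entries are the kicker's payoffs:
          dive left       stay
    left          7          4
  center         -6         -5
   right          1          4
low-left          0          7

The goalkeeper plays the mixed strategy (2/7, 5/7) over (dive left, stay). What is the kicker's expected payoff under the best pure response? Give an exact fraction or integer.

left: (7)·(2/7) + (4)·(5/7) = 34/7.
center: (-6)·(2/7) + (-5)·(5/7) = -37/7.
right: (1)·(2/7) + (4)·(5/7) = 22/7.
low-left: (0)·(2/7) + (7)·(5/7) = 5.
The best pure response is low-left with expected payoff 5.

5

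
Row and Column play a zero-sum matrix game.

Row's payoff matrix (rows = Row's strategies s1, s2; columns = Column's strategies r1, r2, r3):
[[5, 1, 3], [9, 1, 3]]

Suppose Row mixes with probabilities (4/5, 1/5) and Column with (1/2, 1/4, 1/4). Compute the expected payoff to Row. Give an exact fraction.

39/10

Against (1/2, 1/4, 1/4), each row's expected payoff is s1: 7/2; s2: 11/2.
Taking the (4/5, 1/5)-weighted average: (4/5)·(7/2) + (1/5)·(11/2) = 39/10.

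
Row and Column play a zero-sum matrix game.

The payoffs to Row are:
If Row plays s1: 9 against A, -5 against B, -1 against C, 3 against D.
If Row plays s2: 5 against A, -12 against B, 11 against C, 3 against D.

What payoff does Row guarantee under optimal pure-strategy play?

-5

Row minima: -5, -12 → Row's maximin is -5.
Column maxima: 9, -5, 11, 3 → Column's minimax is -5.
They coincide at (s1, B), so the value is -5.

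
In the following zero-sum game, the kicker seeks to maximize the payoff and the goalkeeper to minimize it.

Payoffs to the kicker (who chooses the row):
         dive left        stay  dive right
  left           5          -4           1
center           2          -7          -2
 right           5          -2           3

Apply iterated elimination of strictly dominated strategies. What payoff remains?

Column dive right is strictly dominated by stay for the goalkeeper (-4<1, -7<-2, -2<3); eliminate dive right.
Column dive left is strictly dominated by stay for the goalkeeper (-4<5, -7<2, -2<5); eliminate dive left.
Row left is strictly dominated by row right (-2>-4); eliminate left.
Row center is strictly dominated by row right (-2>-7); eliminate center.
Only (right, stay) remains, with payoff -2.

-2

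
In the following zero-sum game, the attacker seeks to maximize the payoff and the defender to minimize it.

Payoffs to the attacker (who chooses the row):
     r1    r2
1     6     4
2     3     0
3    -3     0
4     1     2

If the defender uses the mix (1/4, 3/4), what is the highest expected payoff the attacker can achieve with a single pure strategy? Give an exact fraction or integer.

1: (6)·(1/4) + (4)·(3/4) = 9/2.
2: (3)·(1/4) + (0)·(3/4) = 3/4.
3: (-3)·(1/4) + (0)·(3/4) = -3/4.
4: (1)·(1/4) + (2)·(3/4) = 7/4.
The best pure response is 1 with expected payoff 9/2.

9/2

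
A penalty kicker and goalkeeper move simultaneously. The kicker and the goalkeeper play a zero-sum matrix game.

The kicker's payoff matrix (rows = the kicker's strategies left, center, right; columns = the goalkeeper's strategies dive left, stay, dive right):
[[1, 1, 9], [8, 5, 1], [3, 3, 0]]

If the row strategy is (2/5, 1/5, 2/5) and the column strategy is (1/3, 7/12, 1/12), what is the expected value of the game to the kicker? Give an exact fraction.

Against (1/3, 7/12, 1/12), each row's expected payoff is left: 5/3; center: 17/3; right: 11/4.
Taking the (2/5, 1/5, 2/5)-weighted average: (2/5)·(5/3) + (1/5)·(17/3) + (2/5)·(11/4) = 29/10.

29/10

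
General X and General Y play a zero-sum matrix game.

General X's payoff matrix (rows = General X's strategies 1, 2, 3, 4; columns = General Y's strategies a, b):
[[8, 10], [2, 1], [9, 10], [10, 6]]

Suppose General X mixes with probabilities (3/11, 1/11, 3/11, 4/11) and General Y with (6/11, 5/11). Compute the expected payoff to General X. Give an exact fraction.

983/121

Against (6/11, 5/11), each row's expected payoff is 1: 98/11; 2: 17/11; 3: 104/11; 4: 90/11.
Taking the (3/11, 1/11, 3/11, 4/11)-weighted average: (3/11)·(98/11) + (1/11)·(17/11) + (3/11)·(104/11) + (4/11)·(90/11) = 983/121.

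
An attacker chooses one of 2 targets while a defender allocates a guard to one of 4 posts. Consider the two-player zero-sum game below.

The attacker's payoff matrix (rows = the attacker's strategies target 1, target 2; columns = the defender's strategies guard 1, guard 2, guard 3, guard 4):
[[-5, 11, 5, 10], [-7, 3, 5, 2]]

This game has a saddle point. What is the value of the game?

Row minima: -5, -7 → the attacker's maximin is -5.
Column maxima: -5, 11, 5, 10 → the defender's minimax is -5.
They coincide at (target 1, guard 1), so the value is -5.

-5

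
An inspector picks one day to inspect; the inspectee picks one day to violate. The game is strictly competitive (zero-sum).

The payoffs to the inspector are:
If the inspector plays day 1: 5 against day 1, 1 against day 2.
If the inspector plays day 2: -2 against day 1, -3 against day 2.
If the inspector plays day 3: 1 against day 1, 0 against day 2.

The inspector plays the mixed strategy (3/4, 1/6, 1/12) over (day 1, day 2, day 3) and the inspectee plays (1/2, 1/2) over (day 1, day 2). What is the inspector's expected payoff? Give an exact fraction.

15/8

Against (1/2, 1/2), each row's expected payoff is day 1: 3; day 2: -5/2; day 3: 1/2.
Taking the (3/4, 1/6, 1/12)-weighted average: (3/4)·(3) + (1/6)·(-5/2) + (1/12)·(1/2) = 15/8.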